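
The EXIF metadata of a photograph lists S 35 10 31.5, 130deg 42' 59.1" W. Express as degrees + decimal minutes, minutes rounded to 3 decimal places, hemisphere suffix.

35° 10.525′ S, 130° 42.985′ W

φ: seconds/60 = 0.52500; minutes = 10 + 0.52500 = 10.52500
λ: 42 + 59.1/60 = 42.98500′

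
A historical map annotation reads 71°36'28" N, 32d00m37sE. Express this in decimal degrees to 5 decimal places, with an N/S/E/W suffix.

71.60778° N, 32.01028° E

Latitude: 71 + 36/60 + 28/3600 = 71.607778
Lon: 32 + 0/60 + 37/3600 = 32.010278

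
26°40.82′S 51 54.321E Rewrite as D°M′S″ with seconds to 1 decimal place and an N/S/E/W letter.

26°40′49.2″ S, 51°54′19.3″ E

Lat: fractional minutes 0.82000 × 60 = 49.200″
Longitude: 54.32100′ → 54′ and 0.32100 × 60 = 19.260″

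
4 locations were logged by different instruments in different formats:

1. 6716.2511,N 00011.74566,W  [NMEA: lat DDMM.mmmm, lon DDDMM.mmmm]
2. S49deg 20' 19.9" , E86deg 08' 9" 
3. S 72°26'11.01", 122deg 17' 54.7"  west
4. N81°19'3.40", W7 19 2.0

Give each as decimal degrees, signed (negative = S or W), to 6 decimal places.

Point 1:
  φ: degrees = first 2 digits = 67, minutes = 16.2511; 67 + 16.2511/60 = 67.2708517
  N → positive
  Lon: split at 3 digits → 000° and 11.74566′; 0 + 11.74566/60 = 0.1957610
  W → negative
Point 2:
  Latitude: 49 + 20/60 + 19.9/3600 = 49.3388611
  S → negative
  Longitude: 86° + 8/60 + 9/3600 = 86 + 0.133333 + 0.002500 = 86.1358333
  E ⇒ keep positive
Point 3:
  Latitude: 72° + 26/60 + 11.01/3600 = 72 + 0.433333 + 0.003058 = 72.4363917
  S ⇒ negate
  λ: 17′ + 54.7″ = 17.91167′; 122 + 17.91167/60 = 122.2985278
  W ⇒ negate
Point 4:
  Latitude: 19′ + 3.4″ = 19.05667′; 81 + 19.05667/60 = 81.3176111
  N ⇒ keep positive
  Longitude: 7° + 19/60 + 2/3600 = 7 + 0.316667 + 0.000556 = 7.3172222
  W → negative

1. 67.270852, -0.195761
2. -49.338861, 86.135833
3. -72.436392, -122.298528
4. 81.317611, -7.317222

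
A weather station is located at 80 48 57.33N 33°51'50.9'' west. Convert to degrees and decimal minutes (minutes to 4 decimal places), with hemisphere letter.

80° 48.9555′ N, 33° 51.8483′ W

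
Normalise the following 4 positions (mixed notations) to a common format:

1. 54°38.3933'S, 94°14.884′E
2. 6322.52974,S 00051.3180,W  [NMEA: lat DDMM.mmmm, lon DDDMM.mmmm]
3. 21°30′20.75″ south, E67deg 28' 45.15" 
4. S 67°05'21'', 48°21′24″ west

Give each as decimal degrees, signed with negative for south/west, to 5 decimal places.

Point 1:
  Lat: 54 + 38.3933/60 = 54.639888
  S → negative
  Longitude: 14.884′ = 0.248067°; total 94.248067
  E ⇒ keep positive
Point 2:
  Latitude: split at 2 digits → 63° and 22.52974′; 63 + 22.52974/60 = 63.375496
  S ⇒ negate
  Longitude: degrees = first 3 digits = 0, minutes = 51.318; 0 + 51.318/60 = 0.855300
  hemisphere W, so the sign is −
Point 3:
  Latitude: 30′ + 20.75″ = 30.34583′; 21 + 30.34583/60 = 21.505764
  S ⇒ negate
  λ: 67 + 28/60 + 45.15/3600 = 67.479208
  E ⇒ keep positive
Point 4:
  φ: 67° + 5/60 + 21/3600 = 67 + 0.083333 + 0.005833 = 67.089167
  hemisphere S, so the sign is −
  Lon: 48 + 21/60 + 24/3600 = 48.356667
  W → negative

1. -54.63989, 94.24807
2. -63.37550, -0.85530
3. -21.50576, 67.47921
4. -67.08917, -48.35667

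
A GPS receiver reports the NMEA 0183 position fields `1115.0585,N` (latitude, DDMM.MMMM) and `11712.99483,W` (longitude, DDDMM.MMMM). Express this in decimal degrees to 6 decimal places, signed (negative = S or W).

11.250975, -117.216581

φ: degrees = first 2 digits = 11, minutes = 15.0585; 11 + 15.0585/60 = 11.2509750
N ⇒ keep positive
λ: degrees = first 3 digits = 117, minutes = 12.99483; 117 + 12.99483/60 = 117.2165805
W ⇒ negate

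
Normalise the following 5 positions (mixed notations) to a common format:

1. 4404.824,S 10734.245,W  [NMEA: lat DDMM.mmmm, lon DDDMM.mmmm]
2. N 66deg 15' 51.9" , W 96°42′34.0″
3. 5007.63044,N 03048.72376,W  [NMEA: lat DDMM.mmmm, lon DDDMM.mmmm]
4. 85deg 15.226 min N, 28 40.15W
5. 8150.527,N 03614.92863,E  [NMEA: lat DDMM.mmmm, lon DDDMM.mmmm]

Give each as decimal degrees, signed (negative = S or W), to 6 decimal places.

1. -44.080400, -107.570750
2. 66.264417, -96.709444
3. 50.127174, -30.812063
4. 85.253767, -28.669167
5. 81.842117, 36.248811

Point 1:
  Latitude: degrees = first 2 digits = 44, minutes = 4.824; 44 + 4.824/60 = 44.0804000
  S → negative
  Longitude: split at 3 digits → 107° and 34.245′; 107 + 34.245/60 = 107.5707500
  W → negative
Point 2:
  φ: 66° + 15/60 + 51.9/3600 = 66 + 0.250000 + 0.014417 = 66.2644167
  N ⇒ keep positive
  λ: 96 + 42/60 + 34/3600 = 96.7094444
  W → negative
Point 3:
  φ: split at 2 digits → 50° and 7.63044′; 50 + 7.63044/60 = 50.1271740
  N → positive
  Lon: split at 3 digits → 030° and 48.72376′; 30 + 48.72376/60 = 30.8120627
  hemisphere W, so the sign is −
Point 4:
  Latitude: 15.226′ = 0.253767°; total 85.2537667
  N ⇒ keep positive
  λ: 40.15′ = 0.669167°; total 28.6691667
  W → negative
Point 5:
  Lat: split at 2 digits → 81° and 50.527′; 81 + 50.527/60 = 81.8421167
  N → positive
  Longitude: split at 3 digits → 036° and 14.92863′; 36 + 14.92863/60 = 36.2488105
  E ⇒ keep positive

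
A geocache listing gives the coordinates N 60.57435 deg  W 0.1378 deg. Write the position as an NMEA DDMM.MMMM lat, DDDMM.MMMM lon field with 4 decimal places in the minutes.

6034.4610,N / 00008.2680,W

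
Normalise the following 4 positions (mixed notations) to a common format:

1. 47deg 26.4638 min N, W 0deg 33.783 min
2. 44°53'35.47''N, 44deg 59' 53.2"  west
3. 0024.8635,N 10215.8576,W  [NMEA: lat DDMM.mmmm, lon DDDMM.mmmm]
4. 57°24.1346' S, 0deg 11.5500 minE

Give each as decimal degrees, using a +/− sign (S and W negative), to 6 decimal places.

Point 1:
  Latitude: 47 + 26.4638/60 = 47.4410633
  N ⇒ keep positive
  λ: 0 + 33.783/60 = 0.5630500
  W ⇒ negate
Point 2:
  Lat: 44° + 53/60 + 35.47/3600 = 44 + 0.883333 + 0.009853 = 44.8931861
  N → positive
  Longitude: 59′ + 53.2″ = 59.88667′; 44 + 59.88667/60 = 44.9981111
  hemisphere W, so the sign is −
Point 3:
  φ: split at 2 digits → 00° and 24.8635′; 0 + 24.8635/60 = 0.4143917
  N → positive
  Longitude: split at 3 digits → 102° and 15.8576′; 102 + 15.8576/60 = 102.2642933
  hemisphere W, so the sign is −
Point 4:
  Lat: 57 + 24.1346/60 = 57.4022433
  S ⇒ negate
  Longitude: 11.55′ = 0.192500°; total 0.1925000
  E → positive

1. 47.441063, -0.563050
2. 44.893186, -44.998111
3. 0.414392, -102.264293
4. -57.402243, 0.192500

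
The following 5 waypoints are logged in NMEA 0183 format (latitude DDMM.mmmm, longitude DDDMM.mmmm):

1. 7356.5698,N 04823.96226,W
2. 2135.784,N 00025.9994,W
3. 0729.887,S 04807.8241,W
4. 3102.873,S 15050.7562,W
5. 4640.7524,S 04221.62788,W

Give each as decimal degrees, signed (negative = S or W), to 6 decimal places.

1. 73.942830, -48.399371
2. 21.596400, -0.433323
3. -7.498117, -48.130402
4. -31.047883, -150.845937
5. -46.679207, -42.360465

Point 1:
  Latitude: degrees = first 2 digits = 73, minutes = 56.5698; 73 + 56.5698/60 = 73.9428300
  N → positive
  Longitude: split at 3 digits → 048° and 23.96226′; 48 + 23.96226/60 = 48.3993710
  hemisphere W, so the sign is −
Point 2:
  Latitude: degrees = first 2 digits = 21, minutes = 35.784; 21 + 35.784/60 = 21.5964000
  N → positive
  λ: degrees = first 3 digits = 0, minutes = 25.9994; 0 + 25.9994/60 = 0.4333233
  W → negative
Point 3:
  Latitude: degrees = first 2 digits = 7, minutes = 29.887; 7 + 29.887/60 = 7.4981167
  S ⇒ negate
  Lon: split at 3 digits → 048° and 7.8241′; 48 + 7.8241/60 = 48.1304017
  hemisphere W, so the sign is −
Point 4:
  φ: split at 2 digits → 31° and 2.873′; 31 + 2.873/60 = 31.0478833
  S → negative
  Longitude: degrees = first 3 digits = 150, minutes = 50.7562; 150 + 50.7562/60 = 150.8459367
  W ⇒ negate
Point 5:
  Lat: degrees = first 2 digits = 46, minutes = 40.7524; 46 + 40.7524/60 = 46.6792067
  S → negative
  λ: split at 3 digits → 042° and 21.62788′; 42 + 21.62788/60 = 42.3604647
  W → negative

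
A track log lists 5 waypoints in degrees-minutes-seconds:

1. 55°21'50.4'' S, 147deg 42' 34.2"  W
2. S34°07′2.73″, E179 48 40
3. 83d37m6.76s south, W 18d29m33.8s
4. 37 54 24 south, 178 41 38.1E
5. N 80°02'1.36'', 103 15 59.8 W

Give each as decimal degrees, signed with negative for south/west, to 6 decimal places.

Point 1:
  Lat: 55 + 21/60 + 50.4/3600 = 55.3640000
  hemisphere S, so the sign is −
  Lon: 147° + 42/60 + 34.2/3600 = 147 + 0.700000 + 0.009500 = 147.7095000
  W → negative
Point 2:
  Latitude: 34 + 7/60 + 2.73/3600 = 34.1174250
  S ⇒ negate
  Lon: 179 + 48/60 + 40/3600 = 179.8111111
  E ⇒ keep positive
Point 3:
  Lat: 37′ + 6.76″ = 37.11267′; 83 + 37.11267/60 = 83.6185444
  S → negative
  Longitude: 18 + 29/60 + 33.8/3600 = 18.4927222
  hemisphere W, so the sign is −
Point 4:
  φ: 37° + 54/60 + 24/3600 = 37 + 0.900000 + 0.006667 = 37.9066667
  hemisphere S, so the sign is −
  λ: 41′ + 38.1″ = 41.63500′; 178 + 41.63500/60 = 178.6939167
  E → positive
Point 5:
  Latitude: 2′ + 1.36″ = 2.02267′; 80 + 2.02267/60 = 80.0337111
  N → positive
  Lon: 103 + 15/60 + 59.8/3600 = 103.2666111
  W → negative

1. -55.364000, -147.709500
2. -34.117425, 179.811111
3. -83.618544, -18.492722
4. -37.906667, 178.693917
5. 80.033711, -103.266611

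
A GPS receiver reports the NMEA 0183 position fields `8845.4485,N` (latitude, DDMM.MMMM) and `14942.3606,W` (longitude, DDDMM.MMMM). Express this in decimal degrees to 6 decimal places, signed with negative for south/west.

88.757475, -149.706010

Latitude: degrees = first 2 digits = 88, minutes = 45.4485; 88 + 45.4485/60 = 88.7574750
N ⇒ keep positive
Lon: split at 3 digits → 149° and 42.3606′; 149 + 42.3606/60 = 149.7060100
W ⇒ negate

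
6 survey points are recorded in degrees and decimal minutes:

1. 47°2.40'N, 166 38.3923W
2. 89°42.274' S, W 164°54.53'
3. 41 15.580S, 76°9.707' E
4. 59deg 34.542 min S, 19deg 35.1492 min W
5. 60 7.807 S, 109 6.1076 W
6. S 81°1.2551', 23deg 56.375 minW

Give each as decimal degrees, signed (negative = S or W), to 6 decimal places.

1. 47.040000, -166.639872
2. -89.704567, -164.908833
3. -41.259667, 76.161783
4. -59.575700, -19.585820
5. -60.130117, -109.101793
6. -81.020918, -23.939583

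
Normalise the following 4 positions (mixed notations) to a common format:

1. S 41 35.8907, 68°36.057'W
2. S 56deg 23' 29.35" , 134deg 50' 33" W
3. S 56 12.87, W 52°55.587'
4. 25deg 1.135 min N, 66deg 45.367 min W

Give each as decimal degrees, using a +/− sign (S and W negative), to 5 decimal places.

1. -41.59818, -68.60095
2. -56.39149, -134.84250
3. -56.21450, -52.92645
4. 25.01892, -66.75612

Point 1:
  Lat: 41 + 35.8907/60 = 41.598178
  hemisphere S, so the sign is −
  Longitude: 68 + 36.057/60 = 68.600950
  W ⇒ negate
Point 2:
  φ: 23′ + 29.35″ = 23.48917′; 56 + 23.48917/60 = 56.391486
  S ⇒ negate
  Longitude: 50′ + 33″ = 50.55000′; 134 + 50.55000/60 = 134.842500
  W → negative
Point 3:
  Lat: 56 + 12.87/60 = 56.214500
  hemisphere S, so the sign is −
  Longitude: 55.587′ = 0.926450°; total 52.926450
  W ⇒ negate
Point 4:
  Lat: 1.135′ = 0.018917°; total 25.018917
  N ⇒ keep positive
  Lon: 66 + 45.367/60 = 66.756117
  W ⇒ negate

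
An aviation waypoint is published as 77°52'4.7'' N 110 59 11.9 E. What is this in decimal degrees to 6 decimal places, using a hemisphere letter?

Lat: 77 + 52/60 + 4.7/3600 = 77.8679722
Longitude: 110 + 59/60 + 11.9/3600 = 110.9866389

77.867972° N, 110.986639° E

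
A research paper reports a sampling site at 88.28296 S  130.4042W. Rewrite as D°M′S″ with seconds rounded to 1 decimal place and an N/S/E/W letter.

88°16′58.7″ S, 130°24′15.1″ W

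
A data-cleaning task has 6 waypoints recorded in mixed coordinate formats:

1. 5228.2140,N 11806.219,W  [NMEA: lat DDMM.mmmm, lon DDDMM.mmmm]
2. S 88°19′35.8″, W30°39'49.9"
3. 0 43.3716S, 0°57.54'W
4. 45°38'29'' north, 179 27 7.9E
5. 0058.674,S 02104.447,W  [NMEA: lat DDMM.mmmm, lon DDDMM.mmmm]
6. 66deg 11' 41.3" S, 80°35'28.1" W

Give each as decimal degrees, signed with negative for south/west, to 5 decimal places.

1. 52.47023, -118.10365
2. -88.32661, -30.66386
3. -0.72286, -0.95900
4. 45.64139, 179.45219
5. -0.97790, -21.07412
6. -66.19481, -80.59114

Point 1:
  Latitude: degrees = first 2 digits = 52, minutes = 28.214; 52 + 28.214/60 = 52.470233
  N ⇒ keep positive
  λ: split at 3 digits → 118° and 6.219′; 118 + 6.219/60 = 118.103650
  W ⇒ negate
Point 2:
  Lat: 88 + 19/60 + 35.8/3600 = 88.326611
  S → negative
  Lon: 30 + 39/60 + 49.9/3600 = 30.663861
  hemisphere W, so the sign is −
Point 3:
  Lat: 43.3716′ = 0.722860°; total 0.722860
  S ⇒ negate
  Lon: 57.54′ = 0.959000°; total 0.959000
  W ⇒ negate
Point 4:
  Lat: 45 + 38/60 + 29/3600 = 45.641389
  N ⇒ keep positive
  Lon: 179° + 27/60 + 7.9/3600 = 179 + 0.450000 + 0.002194 = 179.452194
  E → positive
Point 5:
  Lat: split at 2 digits → 00° and 58.674′; 0 + 58.674/60 = 0.977900
  S ⇒ negate
  Lon: split at 3 digits → 021° and 4.447′; 21 + 4.447/60 = 21.074117
  W ⇒ negate
Point 6:
  Lat: 11′ + 41.3″ = 11.68833′; 66 + 11.68833/60 = 66.194806
  S → negative
  λ: 80 + 35/60 + 28.1/3600 = 80.591139
  hemisphere W, so the sign is −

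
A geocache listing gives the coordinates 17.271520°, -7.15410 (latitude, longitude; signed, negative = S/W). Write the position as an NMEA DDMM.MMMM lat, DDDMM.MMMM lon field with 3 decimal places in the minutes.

φ: fractional part 0.271520 → 16.29120 minutes
Longitude is negative → W; |value| = 7.154100
Lon: minutes = (7.154100 − 7) × 60 = 9.24600

1716.291,N / 00709.246,W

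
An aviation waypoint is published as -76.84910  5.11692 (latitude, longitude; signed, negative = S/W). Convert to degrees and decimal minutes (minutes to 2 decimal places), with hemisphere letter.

Latitude is negative → S; |value| = 76.849100
Latitude: minutes = (76.849100 − 76) × 60 = 50.9460
Lon: minutes = (5.116920 − 5) × 60 = 7.0152

76° 50.95′ S, 5° 7.02′ E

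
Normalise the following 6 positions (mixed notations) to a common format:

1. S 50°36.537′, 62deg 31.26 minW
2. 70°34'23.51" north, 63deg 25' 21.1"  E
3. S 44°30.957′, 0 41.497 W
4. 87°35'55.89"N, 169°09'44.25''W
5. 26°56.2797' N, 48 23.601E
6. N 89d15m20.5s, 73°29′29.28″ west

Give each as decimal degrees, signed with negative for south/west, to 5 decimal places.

Point 1:
  Lat: 36.537′ = 0.608950°; total 50.608950
  S → negative
  Longitude: 62 + 31.26/60 = 62.521000
  W → negative
Point 2:
  Latitude: 70° + 34/60 + 23.51/3600 = 70 + 0.566667 + 0.006531 = 70.573197
  N ⇒ keep positive
  λ: 63 + 25/60 + 21.1/3600 = 63.422528
  E → positive
Point 3:
  Lat: 44 + 30.957/60 = 44.515950
  S ⇒ negate
  Longitude: 41.497′ = 0.691617°; total 0.691617
  W → negative
Point 4:
  Lat: 35′ + 55.89″ = 35.93150′; 87 + 35.93150/60 = 87.598858
  N → positive
  Longitude: 169 + 9/60 + 44.25/3600 = 169.162292
  hemisphere W, so the sign is −
Point 5:
  Latitude: 26 + 56.2797/60 = 26.937995
  N → positive
  λ: 48 + 23.601/60 = 48.393350
  E → positive
Point 6:
  φ: 89 + 15/60 + 20.5/3600 = 89.255694
  N → positive
  λ: 29′ + 29.28″ = 29.48800′; 73 + 29.48800/60 = 73.491467
  W → negative

1. -50.60895, -62.52100
2. 70.57320, 63.42253
3. -44.51595, -0.69162
4. 87.59886, -169.16229
5. 26.93800, 48.39335
6. 89.25569, -73.49147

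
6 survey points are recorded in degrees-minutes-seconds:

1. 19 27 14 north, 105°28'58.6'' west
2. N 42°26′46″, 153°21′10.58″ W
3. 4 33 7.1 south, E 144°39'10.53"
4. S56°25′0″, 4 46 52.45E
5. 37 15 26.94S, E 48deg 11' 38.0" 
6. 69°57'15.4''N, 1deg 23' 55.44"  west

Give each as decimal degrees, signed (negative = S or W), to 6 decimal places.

Point 1:
  φ: 19° + 27/60 + 14/3600 = 19 + 0.450000 + 0.003889 = 19.4538889
  N ⇒ keep positive
  Longitude: 28′ + 58.6″ = 28.97667′; 105 + 28.97667/60 = 105.4829444
  hemisphere W, so the sign is −
Point 2:
  Latitude: 42° + 26/60 + 46/3600 = 42 + 0.433333 + 0.012778 = 42.4461111
  N → positive
  Longitude: 21′ + 10.58″ = 21.17633′; 153 + 21.17633/60 = 153.3529389
  W ⇒ negate
Point 3:
  Lat: 33′ + 7.1″ = 33.11833′; 4 + 33.11833/60 = 4.5519722
  hemisphere S, so the sign is −
  Lon: 144° + 39/60 + 10.53/3600 = 144 + 0.650000 + 0.002925 = 144.6529250
  E ⇒ keep positive
Point 4:
  Lat: 56 + 25/60 + 0/3600 = 56.4166667
  S → negative
  Longitude: 46′ + 52.45″ = 46.87417′; 4 + 46.87417/60 = 4.7812361
  E → positive
Point 5:
  Lat: 37° + 15/60 + 26.94/3600 = 37 + 0.250000 + 0.007483 = 37.2574833
  hemisphere S, so the sign is −
  λ: 11′ + 38″ = 11.63333′; 48 + 11.63333/60 = 48.1938889
  E ⇒ keep positive
Point 6:
  φ: 57′ + 15.4″ = 57.25667′; 69 + 57.25667/60 = 69.9542778
  N → positive
  Longitude: 1° + 23/60 + 55.44/3600 = 1 + 0.383333 + 0.015400 = 1.3987333
  W ⇒ negate

1. 19.453889, -105.482944
2. 42.446111, -153.352939
3. -4.551972, 144.652925
4. -56.416667, 4.781236
5. -37.257483, 48.193889
6. 69.954278, -1.398733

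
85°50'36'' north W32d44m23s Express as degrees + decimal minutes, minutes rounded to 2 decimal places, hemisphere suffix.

85° 50.60′ N, 32° 44.38′ W

φ: seconds/60 = 0.60000; minutes = 50 + 0.60000 = 50.6000
λ: seconds/60 = 0.38333; minutes = 44 + 0.38333 = 44.3833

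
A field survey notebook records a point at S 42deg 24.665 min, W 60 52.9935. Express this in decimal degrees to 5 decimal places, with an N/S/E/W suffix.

Latitude: 42 + 24.665/60 = 42.411083
Lon: 60 + 52.9935/60 = 60.883225

42.41108° S, 60.88323° W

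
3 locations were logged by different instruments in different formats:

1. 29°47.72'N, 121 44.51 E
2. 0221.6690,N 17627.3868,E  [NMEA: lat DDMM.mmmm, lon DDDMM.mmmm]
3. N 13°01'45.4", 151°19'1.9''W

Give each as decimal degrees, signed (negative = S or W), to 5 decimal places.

1. 29.79533, 121.74183
2. 2.36115, 176.45645
3. 13.02928, -151.31719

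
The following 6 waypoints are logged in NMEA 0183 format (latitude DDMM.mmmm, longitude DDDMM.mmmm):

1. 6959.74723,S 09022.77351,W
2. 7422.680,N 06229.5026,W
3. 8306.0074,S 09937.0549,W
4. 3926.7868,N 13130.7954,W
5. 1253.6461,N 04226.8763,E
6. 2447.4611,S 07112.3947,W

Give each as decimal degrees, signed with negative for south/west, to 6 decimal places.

1. -69.995787, -90.379559
2. 74.378000, -62.491710
3. -83.100123, -99.617582
4. 39.446447, -131.513257
5. 12.894102, 42.447938
6. -24.791018, -71.206578

Point 1:
  Lat: degrees = first 2 digits = 69, minutes = 59.74723; 69 + 59.74723/60 = 69.9957872
  hemisphere S, so the sign is −
  Longitude: degrees = first 3 digits = 90, minutes = 22.77351; 90 + 22.77351/60 = 90.3795585
  W → negative
Point 2:
  φ: split at 2 digits → 74° and 22.68′; 74 + 22.68/60 = 74.3780000
  N → positive
  Lon: degrees = first 3 digits = 62, minutes = 29.5026; 62 + 29.5026/60 = 62.4917100
  W → negative
Point 3:
  Latitude: split at 2 digits → 83° and 6.0074′; 83 + 6.0074/60 = 83.1001233
  hemisphere S, so the sign is −
  λ: split at 3 digits → 099° and 37.0549′; 99 + 37.0549/60 = 99.6175817
  W → negative
Point 4:
  Latitude: split at 2 digits → 39° and 26.7868′; 39 + 26.7868/60 = 39.4464467
  N ⇒ keep positive
  Lon: degrees = first 3 digits = 131, minutes = 30.7954; 131 + 30.7954/60 = 131.5132567
  W → negative
Point 5:
  Lat: split at 2 digits → 12° and 53.6461′; 12 + 53.6461/60 = 12.8941017
  N → positive
  Lon: degrees = first 3 digits = 42, minutes = 26.8763; 42 + 26.8763/60 = 42.4479383
  E → positive
Point 6:
  φ: degrees = first 2 digits = 24, minutes = 47.4611; 24 + 47.4611/60 = 24.7910183
  S → negative
  Longitude: degrees = first 3 digits = 71, minutes = 12.3947; 71 + 12.3947/60 = 71.2065783
  hemisphere W, so the sign is −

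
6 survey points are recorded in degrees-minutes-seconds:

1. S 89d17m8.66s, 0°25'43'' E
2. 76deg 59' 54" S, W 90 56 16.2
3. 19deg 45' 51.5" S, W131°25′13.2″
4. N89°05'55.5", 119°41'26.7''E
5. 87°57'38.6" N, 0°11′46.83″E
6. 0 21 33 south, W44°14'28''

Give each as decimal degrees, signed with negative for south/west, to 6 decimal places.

1. -89.285739, 0.428611
2. -76.998333, -90.937833
3. -19.764306, -131.420333
4. 89.098750, 119.690750
5. 87.960722, 0.196342
6. -0.359167, -44.241111

Point 1:
  φ: 89° + 17/60 + 8.66/3600 = 89 + 0.283333 + 0.002406 = 89.2857389
  S → negative
  Lon: 25′ + 43″ = 25.71667′; 0 + 25.71667/60 = 0.4286111
  E ⇒ keep positive
Point 2:
  Lat: 76° + 59/60 + 54/3600 = 76 + 0.983333 + 0.015000 = 76.9983333
  hemisphere S, so the sign is −
  λ: 56′ + 16.2″ = 56.27000′; 90 + 56.27000/60 = 90.9378333
  W → negative
Point 3:
  φ: 19 + 45/60 + 51.5/3600 = 19.7643056
  S ⇒ negate
  λ: 131° + 25/60 + 13.2/3600 = 131 + 0.416667 + 0.003667 = 131.4203333
  hemisphere W, so the sign is −
Point 4:
  Latitude: 89 + 5/60 + 55.5/3600 = 89.0987500
  N → positive
  Longitude: 119 + 41/60 + 26.7/3600 = 119.6907500
  E ⇒ keep positive
Point 5:
  Latitude: 57′ + 38.6″ = 57.64333′; 87 + 57.64333/60 = 87.9607222
  N → positive
  Lon: 11′ + 46.83″ = 11.78050′; 0 + 11.78050/60 = 0.1963417
  E ⇒ keep positive
Point 6:
  Latitude: 0° + 21/60 + 33/3600 = 0 + 0.350000 + 0.009167 = 0.3591667
  S → negative
  Lon: 44 + 14/60 + 28/3600 = 44.2411111
  W → negative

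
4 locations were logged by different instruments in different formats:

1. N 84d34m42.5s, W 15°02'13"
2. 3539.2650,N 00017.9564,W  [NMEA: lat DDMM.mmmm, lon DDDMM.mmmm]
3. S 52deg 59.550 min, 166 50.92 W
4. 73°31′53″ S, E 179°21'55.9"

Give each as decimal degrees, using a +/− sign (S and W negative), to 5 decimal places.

Point 1:
  Latitude: 84° + 34/60 + 42.5/3600 = 84 + 0.566667 + 0.011806 = 84.578472
  N → positive
  Lon: 2′ + 13″ = 2.21667′; 15 + 2.21667/60 = 15.036944
  W ⇒ negate
Point 2:
  Lat: degrees = first 2 digits = 35, minutes = 39.265; 35 + 39.265/60 = 35.654417
  N → positive
  λ: split at 3 digits → 000° and 17.9564′; 0 + 17.9564/60 = 0.299273
  W → negative
Point 3:
  Latitude: 52 + 59.55/60 = 52.992500
  S → negative
  Lon: 50.92′ = 0.848667°; total 166.848667
  hemisphere W, so the sign is −
Point 4:
  Lat: 73° + 31/60 + 53/3600 = 73 + 0.516667 + 0.014722 = 73.531389
  hemisphere S, so the sign is −
  Lon: 179° + 21/60 + 55.9/3600 = 179 + 0.350000 + 0.015528 = 179.365528
  E ⇒ keep positive

1. 84.57847, -15.03694
2. 35.65442, -0.29927
3. -52.99250, -166.84867
4. -73.53139, 179.36553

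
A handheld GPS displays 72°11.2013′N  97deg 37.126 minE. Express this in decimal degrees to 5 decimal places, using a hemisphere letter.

φ: 72 + 11.2013/60 = 72.186688
λ: 37.126′ = 0.618767°; total 97.618767

72.18669° N, 97.61877° E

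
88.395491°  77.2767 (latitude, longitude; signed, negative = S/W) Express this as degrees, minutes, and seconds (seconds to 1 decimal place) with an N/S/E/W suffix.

φ: whole degrees 88; 23.72946′ → 23′ and 43.768″
Longitude: 0.276700° → 16.60200′; 0.60200 × 60 = 36.120″

88°23′43.8″ N, 77°16′36.1″ E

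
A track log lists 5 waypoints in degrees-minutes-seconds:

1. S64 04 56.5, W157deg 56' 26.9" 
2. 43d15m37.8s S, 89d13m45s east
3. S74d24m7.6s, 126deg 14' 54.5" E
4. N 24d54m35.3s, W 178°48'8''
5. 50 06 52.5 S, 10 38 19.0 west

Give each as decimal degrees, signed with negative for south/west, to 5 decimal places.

Point 1:
  Lat: 64 + 4/60 + 56.5/3600 = 64.082361
  hemisphere S, so the sign is −
  Longitude: 56′ + 26.9″ = 56.44833′; 157 + 56.44833/60 = 157.940806
  W ⇒ negate
Point 2:
  φ: 43° + 15/60 + 37.8/3600 = 43 + 0.250000 + 0.010500 = 43.260500
  S ⇒ negate
  Longitude: 89° + 13/60 + 45/3600 = 89 + 0.216667 + 0.012500 = 89.229167
  E → positive
Point 3:
  Lat: 74° + 24/60 + 7.6/3600 = 74 + 0.400000 + 0.002111 = 74.402111
  S → negative
  Longitude: 14′ + 54.5″ = 14.90833′; 126 + 14.90833/60 = 126.248472
  E → positive
Point 4:
  φ: 54′ + 35.3″ = 54.58833′; 24 + 54.58833/60 = 24.909806
  N → positive
  λ: 48′ + 8″ = 48.13333′; 178 + 48.13333/60 = 178.802222
  W ⇒ negate
Point 5:
  Latitude: 50 + 6/60 + 52.5/3600 = 50.114583
  hemisphere S, so the sign is −
  Lon: 10 + 38/60 + 19/3600 = 10.638611
  W → negative

1. -64.08236, -157.94081
2. -43.26050, 89.22917
3. -74.40211, 126.24847
4. 24.90981, -178.80222
5. -50.11458, -10.63861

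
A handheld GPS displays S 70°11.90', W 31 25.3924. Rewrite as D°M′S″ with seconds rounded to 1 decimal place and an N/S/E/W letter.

Lat: fractional minutes 0.90000 × 60 = 54.000″
Lon: fractional minutes 0.39240 × 60 = 23.544″

70°11′54.0″ S, 31°25′23.5″ W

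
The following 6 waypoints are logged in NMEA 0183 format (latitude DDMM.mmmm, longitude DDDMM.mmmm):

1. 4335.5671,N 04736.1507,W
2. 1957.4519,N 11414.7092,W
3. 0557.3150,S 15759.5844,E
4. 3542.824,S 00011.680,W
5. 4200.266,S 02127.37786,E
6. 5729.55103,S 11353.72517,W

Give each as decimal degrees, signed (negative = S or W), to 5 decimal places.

1. 43.59279, -47.60251
2. 19.95753, -114.24515
3. -5.95525, 157.99307
4. -35.71373, -0.19467
5. -42.00443, 21.45630
6. -57.49252, -113.89542

Point 1:
  φ: split at 2 digits → 43° and 35.5671′; 43 + 35.5671/60 = 43.592785
  N → positive
  Longitude: split at 3 digits → 047° and 36.1507′; 47 + 36.1507/60 = 47.602512
  W ⇒ negate
Point 2:
  Latitude: split at 2 digits → 19° and 57.4519′; 19 + 57.4519/60 = 19.957532
  N → positive
  λ: degrees = first 3 digits = 114, minutes = 14.7092; 114 + 14.7092/60 = 114.245153
  hemisphere W, so the sign is −
Point 3:
  Latitude: split at 2 digits → 05° and 57.315′; 5 + 57.315/60 = 5.955250
  hemisphere S, so the sign is −
  λ: split at 3 digits → 157° and 59.5844′; 157 + 59.5844/60 = 157.993073
  E ⇒ keep positive
Point 4:
  Latitude: split at 2 digits → 35° and 42.824′; 35 + 42.824/60 = 35.713733
  S → negative
  λ: split at 3 digits → 000° and 11.68′; 0 + 11.68/60 = 0.194667
  W ⇒ negate
Point 5:
  φ: split at 2 digits → 42° and 0.266′; 42 + 0.266/60 = 42.004433
  S ⇒ negate
  Longitude: split at 3 digits → 021° and 27.37786′; 21 + 27.37786/60 = 21.456298
  E ⇒ keep positive
Point 6:
  φ: degrees = first 2 digits = 57, minutes = 29.55103; 57 + 29.55103/60 = 57.492517
  S → negative
  λ: split at 3 digits → 113° and 53.72517′; 113 + 53.72517/60 = 113.895420
  W ⇒ negate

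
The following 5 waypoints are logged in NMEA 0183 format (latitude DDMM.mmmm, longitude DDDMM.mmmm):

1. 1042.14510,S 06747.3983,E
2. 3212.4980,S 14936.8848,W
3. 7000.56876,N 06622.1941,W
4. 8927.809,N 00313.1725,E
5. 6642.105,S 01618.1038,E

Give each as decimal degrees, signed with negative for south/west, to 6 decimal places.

1. -10.702418, 67.789972
2. -32.208300, -149.614747
3. 70.009479, -66.369902
4. 89.463483, 3.219542
5. -66.701750, 16.301730

Point 1:
  Latitude: degrees = first 2 digits = 10, minutes = 42.1451; 10 + 42.1451/60 = 10.7024183
  S ⇒ negate
  Longitude: split at 3 digits → 067° and 47.3983′; 67 + 47.3983/60 = 67.7899717
  E ⇒ keep positive
Point 2:
  Latitude: degrees = first 2 digits = 32, minutes = 12.498; 32 + 12.498/60 = 32.2083000
  hemisphere S, so the sign is −
  λ: degrees = first 3 digits = 149, minutes = 36.8848; 149 + 36.8848/60 = 149.6147467
  W → negative
Point 3:
  Lat: split at 2 digits → 70° and 0.56876′; 70 + 0.56876/60 = 70.0094793
  N → positive
  Longitude: split at 3 digits → 066° and 22.1941′; 66 + 22.1941/60 = 66.3699017
  W ⇒ negate
Point 4:
  Latitude: split at 2 digits → 89° and 27.809′; 89 + 27.809/60 = 89.4634833
  N ⇒ keep positive
  Lon: split at 3 digits → 003° and 13.1725′; 3 + 13.1725/60 = 3.2195417
  E → positive
Point 5:
  φ: degrees = first 2 digits = 66, minutes = 42.105; 66 + 42.105/60 = 66.7017500
  S → negative
  λ: split at 3 digits → 016° and 18.1038′; 16 + 18.1038/60 = 16.3017300
  E → positive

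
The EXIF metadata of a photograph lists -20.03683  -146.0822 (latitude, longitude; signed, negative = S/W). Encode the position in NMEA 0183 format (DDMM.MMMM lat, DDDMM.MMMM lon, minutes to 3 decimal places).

Latitude is negative → S; |value| = 20.036830
Latitude: minutes = (20.036830 − 20) × 60 = 2.20980
Longitude is negative → W; |value| = 146.082200
Lon: fractional part 0.082200 → 4.93200 minutes

2002.210,S / 14604.932,W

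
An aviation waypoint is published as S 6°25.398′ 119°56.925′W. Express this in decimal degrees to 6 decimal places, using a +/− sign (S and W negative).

Lat: 25.398′ = 0.423300°; total 6.4233000
hemisphere S, so the sign is −
Lon: 56.925′ = 0.948750°; total 119.9487500
hemisphere W, so the sign is −

-6.423300, -119.948750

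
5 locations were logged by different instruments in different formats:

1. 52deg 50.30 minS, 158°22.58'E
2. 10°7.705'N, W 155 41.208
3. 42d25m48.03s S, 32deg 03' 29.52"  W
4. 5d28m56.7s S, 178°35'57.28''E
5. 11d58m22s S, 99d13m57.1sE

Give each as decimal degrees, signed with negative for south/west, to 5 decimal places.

1. -52.83833, 158.37633
2. 10.12842, -155.68680
3. -42.43001, -32.05820
4. -5.48242, 178.59924
5. -11.97278, 99.23253

Point 1:
  Lat: 50.3′ = 0.838333°; total 52.838333
  S → negative
  Lon: 22.58′ = 0.376333°; total 158.376333
  E → positive
Point 2:
  φ: 7.705′ = 0.128417°; total 10.128417
  N ⇒ keep positive
  Lon: 155 + 41.208/60 = 155.686800
  W ⇒ negate
Point 3:
  φ: 42 + 25/60 + 48.03/3600 = 42.430008
  hemisphere S, so the sign is −
  Lon: 3′ + 29.52″ = 3.49200′; 32 + 3.49200/60 = 32.058200
  W ⇒ negate
Point 4:
  φ: 5° + 28/60 + 56.7/3600 = 5 + 0.466667 + 0.015750 = 5.482417
  S → negative
  λ: 178 + 35/60 + 57.28/3600 = 178.599244
  E ⇒ keep positive
Point 5:
  Latitude: 11 + 58/60 + 22/3600 = 11.972778
  S → negative
  λ: 99° + 13/60 + 57.1/3600 = 99 + 0.216667 + 0.015861 = 99.232528
  E → positive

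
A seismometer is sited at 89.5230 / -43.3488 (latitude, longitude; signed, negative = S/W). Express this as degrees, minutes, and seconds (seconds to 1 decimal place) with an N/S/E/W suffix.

Lat: 0.523000 × 60 = 31.38000′ → 31′, remainder × 60 = 22.800″
Longitude is negative → W; |value| = 43.348800
Longitude: 0.348800 × 60 = 20.92800′ → 20′, remainder × 60 = 55.680″

89°31′22.8″ N, 43°20′55.7″ W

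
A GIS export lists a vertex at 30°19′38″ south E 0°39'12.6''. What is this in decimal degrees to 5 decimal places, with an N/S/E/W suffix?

Latitude: 30 + 19/60 + 38/3600 = 30.327222
λ: 39′ + 12.6″ = 39.21000′; 0 + 39.21000/60 = 0.653500

30.32722° S, 0.65350° E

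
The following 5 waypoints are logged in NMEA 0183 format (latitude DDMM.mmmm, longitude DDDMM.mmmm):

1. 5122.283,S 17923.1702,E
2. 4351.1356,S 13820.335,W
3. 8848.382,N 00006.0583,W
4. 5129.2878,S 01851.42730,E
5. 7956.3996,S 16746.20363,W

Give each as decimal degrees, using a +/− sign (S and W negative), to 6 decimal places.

1. -51.371383, 179.386170
2. -43.852260, -138.338917
3. 88.806367, -0.100972
4. -51.488130, 18.857122
5. -79.939993, -167.770061

Point 1:
  φ: split at 2 digits → 51° and 22.283′; 51 + 22.283/60 = 51.3713833
  hemisphere S, so the sign is −
  Longitude: degrees = first 3 digits = 179, minutes = 23.1702; 179 + 23.1702/60 = 179.3861700
  E ⇒ keep positive
Point 2:
  φ: split at 2 digits → 43° and 51.1356′; 43 + 51.1356/60 = 43.8522600
  S ⇒ negate
  λ: degrees = first 3 digits = 138, minutes = 20.335; 138 + 20.335/60 = 138.3389167
  W ⇒ negate
Point 3:
  φ: degrees = first 2 digits = 88, minutes = 48.382; 88 + 48.382/60 = 88.8063667
  N ⇒ keep positive
  Longitude: split at 3 digits → 000° and 6.0583′; 0 + 6.0583/60 = 0.1009717
  W ⇒ negate
Point 4:
  Latitude: degrees = first 2 digits = 51, minutes = 29.2878; 51 + 29.2878/60 = 51.4881300
  S → negative
  Lon: split at 3 digits → 018° and 51.4273′; 18 + 51.4273/60 = 18.8571217
  E → positive
Point 5:
  Lat: split at 2 digits → 79° and 56.3996′; 79 + 56.3996/60 = 79.9399933
  hemisphere S, so the sign is −
  λ: degrees = first 3 digits = 167, minutes = 46.20363; 167 + 46.20363/60 = 167.7700605
  hemisphere W, so the sign is −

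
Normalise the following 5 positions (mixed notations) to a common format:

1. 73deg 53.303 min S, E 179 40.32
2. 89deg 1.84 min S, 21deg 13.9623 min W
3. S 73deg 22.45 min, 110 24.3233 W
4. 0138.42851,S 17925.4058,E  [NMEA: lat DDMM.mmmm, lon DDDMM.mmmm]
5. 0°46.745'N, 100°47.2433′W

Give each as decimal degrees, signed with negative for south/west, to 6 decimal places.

Point 1:
  Latitude: 73 + 53.303/60 = 73.8883833
  S → negative
  Lon: 179 + 40.32/60 = 179.6720000
  E ⇒ keep positive
Point 2:
  Lat: 89 + 1.84/60 = 89.0306667
  S → negative
  λ: 21 + 13.9623/60 = 21.2327050
  W → negative
Point 3:
  Lat: 73 + 22.45/60 = 73.3741667
  hemisphere S, so the sign is −
  Longitude: 24.3233′ = 0.405388°; total 110.4053883
  W ⇒ negate
Point 4:
  Lat: split at 2 digits → 01° and 38.42851′; 1 + 38.42851/60 = 1.6404752
  hemisphere S, so the sign is −
  Longitude: degrees = first 3 digits = 179, minutes = 25.4058; 179 + 25.4058/60 = 179.4234300
  E ⇒ keep positive
Point 5:
  Lat: 0 + 46.745/60 = 0.7790833
  N → positive
  Longitude: 47.2433′ = 0.787388°; total 100.7873883
  W → negative

1. -73.888383, 179.672000
2. -89.030667, -21.232705
3. -73.374167, -110.405388
4. -1.640475, 179.423430
5. 0.779083, -100.787388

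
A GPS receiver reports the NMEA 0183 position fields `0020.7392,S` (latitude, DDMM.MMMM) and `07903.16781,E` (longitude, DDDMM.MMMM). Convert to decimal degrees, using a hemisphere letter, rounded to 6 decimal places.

Lat: degrees = first 2 digits = 0, minutes = 20.7392; 0 + 20.7392/60 = 0.3456533
Longitude: split at 3 digits → 079° and 3.16781′; 79 + 3.16781/60 = 79.0527968

0.345653° S, 79.052797° E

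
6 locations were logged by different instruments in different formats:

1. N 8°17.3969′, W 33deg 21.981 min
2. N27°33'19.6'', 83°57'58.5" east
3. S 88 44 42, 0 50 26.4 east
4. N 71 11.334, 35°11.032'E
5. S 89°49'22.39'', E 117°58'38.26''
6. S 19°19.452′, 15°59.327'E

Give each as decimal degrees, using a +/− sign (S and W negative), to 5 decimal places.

Point 1:
  Latitude: 17.3969′ = 0.289948°; total 8.289948
  N → positive
  λ: 33 + 21.981/60 = 33.366350
  hemisphere W, so the sign is −
Point 2:
  φ: 33′ + 19.6″ = 33.32667′; 27 + 33.32667/60 = 27.555444
  N → positive
  Lon: 57′ + 58.5″ = 57.97500′; 83 + 57.97500/60 = 83.966250
  E → positive
Point 3:
  Latitude: 44′ + 42″ = 44.70000′; 88 + 44.70000/60 = 88.745000
  S → negative
  Lon: 50′ + 26.4″ = 50.44000′; 0 + 50.44000/60 = 0.840667
  E ⇒ keep positive
Point 4:
  Lat: 71 + 11.334/60 = 71.188900
  N ⇒ keep positive
  λ: 11.032′ = 0.183867°; total 35.183867
  E ⇒ keep positive
Point 5:
  Lat: 89 + 49/60 + 22.39/3600 = 89.822886
  hemisphere S, so the sign is −
  Lon: 117 + 58/60 + 38.26/3600 = 117.977294
  E → positive
Point 6:
  φ: 19 + 19.452/60 = 19.324200
  S ⇒ negate
  λ: 59.327′ = 0.988783°; total 15.988783
  E ⇒ keep positive

1. 8.28995, -33.36635
2. 27.55544, 83.96625
3. -88.74500, 0.84067
4. 71.18890, 35.18387
5. -89.82289, 117.97729
6. -19.32420, 15.98878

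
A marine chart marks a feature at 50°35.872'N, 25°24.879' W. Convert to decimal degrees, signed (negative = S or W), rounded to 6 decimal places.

50.597867, -25.414650

φ: 50 + 35.872/60 = 50.5978667
N ⇒ keep positive
Longitude: 25 + 24.879/60 = 25.4146500
hemisphere W, so the sign is −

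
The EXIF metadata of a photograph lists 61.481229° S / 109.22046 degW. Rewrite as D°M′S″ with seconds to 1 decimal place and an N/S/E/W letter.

61°28′52.4″ S, 109°13′13.7″ W

φ: whole degrees 61; 28.87374′ → 28′ and 52.424″
Longitude: 0.220460 × 60 = 13.22760′ → 13′, remainder × 60 = 13.656″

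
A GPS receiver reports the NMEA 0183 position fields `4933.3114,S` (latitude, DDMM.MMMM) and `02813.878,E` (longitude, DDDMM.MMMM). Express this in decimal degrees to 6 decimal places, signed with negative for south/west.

φ: split at 2 digits → 49° and 33.3114′; 49 + 33.3114/60 = 49.5551900
S ⇒ negate
Longitude: split at 3 digits → 028° and 13.878′; 28 + 13.878/60 = 28.2313000
E → positive

-49.555190, 28.231300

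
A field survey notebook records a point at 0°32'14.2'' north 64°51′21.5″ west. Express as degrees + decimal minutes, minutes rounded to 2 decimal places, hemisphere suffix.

0° 32.24′ N, 64° 51.36′ W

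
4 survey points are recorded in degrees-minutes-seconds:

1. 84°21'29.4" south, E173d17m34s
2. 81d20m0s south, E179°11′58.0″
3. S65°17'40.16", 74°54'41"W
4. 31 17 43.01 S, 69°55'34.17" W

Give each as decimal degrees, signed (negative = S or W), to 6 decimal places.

Point 1:
  φ: 84° + 21/60 + 29.4/3600 = 84 + 0.350000 + 0.008167 = 84.3581667
  S ⇒ negate
  Lon: 173° + 17/60 + 34/3600 = 173 + 0.283333 + 0.009444 = 173.2927778
  E ⇒ keep positive
Point 2:
  φ: 81 + 20/60 + 0/3600 = 81.3333333
  S → negative
  Lon: 11′ + 58″ = 11.96667′; 179 + 11.96667/60 = 179.1994444
  E → positive
Point 3:
  Lat: 17′ + 40.16″ = 17.66933′; 65 + 17.66933/60 = 65.2944889
  S → negative
  Longitude: 74 + 54/60 + 41/3600 = 74.9113889
  W ⇒ negate
Point 4:
  Lat: 31 + 17/60 + 43.01/3600 = 31.2952806
  S → negative
  λ: 55′ + 34.17″ = 55.56950′; 69 + 55.56950/60 = 69.9261583
  hemisphere W, so the sign is −

1. -84.358167, 173.292778
2. -81.333333, 179.199444
3. -65.294489, -74.911389
4. -31.295281, -69.926158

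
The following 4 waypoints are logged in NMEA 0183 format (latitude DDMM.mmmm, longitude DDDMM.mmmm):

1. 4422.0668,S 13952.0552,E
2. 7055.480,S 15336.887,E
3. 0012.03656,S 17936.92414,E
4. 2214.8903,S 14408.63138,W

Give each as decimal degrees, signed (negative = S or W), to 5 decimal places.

1. -44.36778, 139.86759
2. -70.92467, 153.61478
3. -0.20061, 179.61540
4. -22.24817, -144.14386

Point 1:
  Latitude: degrees = first 2 digits = 44, minutes = 22.0668; 44 + 22.0668/60 = 44.367780
  S → negative
  Longitude: split at 3 digits → 139° and 52.0552′; 139 + 52.0552/60 = 139.867587
  E → positive
Point 2:
  φ: degrees = first 2 digits = 70, minutes = 55.48; 70 + 55.48/60 = 70.924667
  S ⇒ negate
  Longitude: degrees = first 3 digits = 153, minutes = 36.887; 153 + 36.887/60 = 153.614783
  E → positive
Point 3:
  Lat: split at 2 digits → 00° and 12.03656′; 0 + 12.03656/60 = 0.200609
  S ⇒ negate
  Lon: split at 3 digits → 179° and 36.92414′; 179 + 36.92414/60 = 179.615402
  E → positive
Point 4:
  φ: split at 2 digits → 22° and 14.8903′; 22 + 14.8903/60 = 22.248172
  S ⇒ negate
  λ: degrees = first 3 digits = 144, minutes = 8.63138; 144 + 8.63138/60 = 144.143856
  hemisphere W, so the sign is −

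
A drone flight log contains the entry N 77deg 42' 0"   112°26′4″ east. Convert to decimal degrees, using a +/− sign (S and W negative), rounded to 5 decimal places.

φ: 42′ + 0″ = 42.00000′; 77 + 42.00000/60 = 77.700000
N → positive
Longitude: 112° + 26/60 + 4/3600 = 112 + 0.433333 + 0.001111 = 112.434444
E ⇒ keep positive

77.70000, 112.43444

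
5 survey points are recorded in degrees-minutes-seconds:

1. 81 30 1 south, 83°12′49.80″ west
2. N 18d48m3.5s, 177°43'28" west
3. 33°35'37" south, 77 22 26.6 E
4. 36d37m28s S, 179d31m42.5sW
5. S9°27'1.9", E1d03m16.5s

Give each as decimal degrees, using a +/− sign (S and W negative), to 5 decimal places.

Point 1:
  Latitude: 81 + 30/60 + 1/3600 = 81.500278
  hemisphere S, so the sign is −
  Lon: 83° + 12/60 + 49.8/3600 = 83 + 0.200000 + 0.013833 = 83.213833
  hemisphere W, so the sign is −
Point 2:
  φ: 18 + 48/60 + 3.5/3600 = 18.800972
  N → positive
  Longitude: 177° + 43/60 + 28/3600 = 177 + 0.716667 + 0.007778 = 177.724444
  hemisphere W, so the sign is −
Point 3:
  φ: 33° + 35/60 + 37/3600 = 33 + 0.583333 + 0.010278 = 33.593611
  hemisphere S, so the sign is −
  Lon: 77° + 22/60 + 26.6/3600 = 77 + 0.366667 + 0.007389 = 77.374056
  E ⇒ keep positive
Point 4:
  φ: 36° + 37/60 + 28/3600 = 36 + 0.616667 + 0.007778 = 36.624444
  S ⇒ negate
  λ: 179° + 31/60 + 42.5/3600 = 179 + 0.516667 + 0.011806 = 179.528472
  W ⇒ negate
Point 5:
  Lat: 9 + 27/60 + 1.9/3600 = 9.450528
  hemisphere S, so the sign is −
  Lon: 1 + 3/60 + 16.5/3600 = 1.054583
  E → positive

1. -81.50028, -83.21383
2. 18.80097, -177.72444
3. -33.59361, 77.37406
4. -36.62444, -179.52847
5. -9.45053, 1.05458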